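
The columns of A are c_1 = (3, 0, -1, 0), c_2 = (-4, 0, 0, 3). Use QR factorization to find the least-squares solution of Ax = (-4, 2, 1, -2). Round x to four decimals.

x = (-1.9340, -0.5283)

c_1 = (3, 0, -1, 0); ‖c_1‖ = 3.1623, so e_1 = (0.9487, 0.0000, -0.3162, 0.0000).
e_1·c_2 = 0.9487·(-4) + 0.0000·0 + (-0.3162)·0 + 0.0000·3 = -3.7947.
u_2 = c_2 + 3.7947·e_1 = (-0.4000, 0.0000, -1.2000, 3.0000).
‖u_2‖ = 3.2558, so e_2 = (-0.1229, 0.0000, -0.3686, 0.9214).
Qᵀb = (-4.1110, -1.7200).
Back-substitute: x_2 = -1.7200/3.2558 = -0.5283.
x_1 = (-4.1110 + 3.7947·(-0.5283))/3.1623 = -1.9340.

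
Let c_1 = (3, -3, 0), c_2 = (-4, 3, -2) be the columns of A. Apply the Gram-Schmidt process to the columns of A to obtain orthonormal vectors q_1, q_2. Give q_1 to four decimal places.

q_1 = (0.7071, -0.7071, 0.0000)

c_1 = (3, -3, 0); ‖c_1‖ = 4.2426, so q_1 = (0.7071, -0.7071, 0.0000).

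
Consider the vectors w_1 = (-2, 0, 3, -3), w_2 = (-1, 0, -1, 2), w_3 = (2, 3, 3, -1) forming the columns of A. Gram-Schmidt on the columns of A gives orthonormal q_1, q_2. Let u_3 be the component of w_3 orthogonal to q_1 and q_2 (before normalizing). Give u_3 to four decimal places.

u_3 = (0.7952, 3.0000, 1.8554, 1.3253)

w_1 = (-2, 0, 3, -3); ‖w_1‖ = 4.6904, so q_1 = (-0.4264, 0.0000, 0.6396, -0.6396).
q_1·w_2 = (-0.4264)·(-1) + 0.0000·0 + 0.6396·(-1) + (-0.6396)·2 = -1.4924.
u_2 = w_2 + 1.4924·q_1 = (-1.6364, 0.0000, -0.0455, 1.0455).
‖u_2‖ = 1.9424, so q_2 = (-0.8425, 0.0000, -0.0234, 0.5382).
q_1·w_3 = (-0.4264)·2 + 0.0000·3 + 0.6396·3 + (-0.6396)·(-1) = 1.7056; q_2·w_3 = (-0.8425)·2 + 0.0000·3 + (-0.0234)·3 + 0.5382·(-1) = -2.2934.
u_3 = w_3 − 1.7056·q_1 + 2.2934·q_2 = (0.7952, 3.0000, 1.8554, 1.3253).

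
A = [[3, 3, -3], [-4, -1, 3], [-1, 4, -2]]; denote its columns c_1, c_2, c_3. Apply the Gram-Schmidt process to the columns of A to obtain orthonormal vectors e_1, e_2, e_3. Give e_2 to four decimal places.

e_2 = (0.4100, 0.0804, 0.9085)

c_1 = (3, -4, -1); ‖c_1‖ = 5.0990, so e_1 = (0.5883, -0.7845, -0.1961).
e_1·c_2 = 0.5883·3 + (-0.7845)·(-1) + (-0.1961)·4 = 1.7650.
u_2 = c_2 − 1.7650·e_1 = (1.9615, 0.3846, 4.3462).
‖u_2‖ = 4.7838, so e_2 = (0.4100, 0.0804, 0.9085).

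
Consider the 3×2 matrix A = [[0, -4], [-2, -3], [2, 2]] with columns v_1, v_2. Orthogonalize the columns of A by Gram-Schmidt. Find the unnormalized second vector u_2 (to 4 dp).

v_1 = (0, -2, 2); ‖v_1‖ = 2.8284, so e_1 = (0.0000, -0.7071, 0.7071).
e_1·v_2 = 0.0000·(-4) + (-0.7071)·(-3) + 0.7071·2 = 3.5355.
u_2 = v_2 − 3.5355·e_1 = (-4.0000, -0.5000, -0.5000).

u_2 = (-4.0000, -0.5000, -0.5000)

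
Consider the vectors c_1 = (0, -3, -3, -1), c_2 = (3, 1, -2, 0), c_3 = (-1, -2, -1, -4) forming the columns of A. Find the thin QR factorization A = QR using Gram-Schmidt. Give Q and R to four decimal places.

c_1 = (0, -3, -3, -1); ‖c_1‖ = 4.3589, so e_1 = (0.0000, -0.6882, -0.6882, -0.2294).
e_1·c_2 = 0.0000·3 + (-0.6882)·1 + (-0.6882)·(-2) + (-0.2294)·0 = 0.6882.
u_2 = c_2 − 0.6882·e_1 = (3.0000, 1.4737, -1.5263, 0.1579).
‖u_2‖ = 3.6778, so e_2 = (0.8157, 0.4007, -0.4150, 0.0429).
e_1·c_3 = 0.0000·(-1) + (-0.6882)·(-2) + (-0.6882)·(-1) + (-0.2294)·(-4) = 2.9824; e_2·c_3 = 0.8157·(-1) + 0.4007·(-2) + (-0.4150)·(-1) + 0.0429·(-4) = -1.3738.
u_3 = c_3 − 2.9824·e_1 + 1.3738·e_2 = (0.1206, 0.6031, 0.4825, -3.2568).
‖u_3‖ = 3.3493, so e_3 = (0.0360, 0.1801, 0.1441, -0.9724).

Q = [[0.0000, 0.8157, 0.0360], [-0.6882, 0.4007, 0.1801], [-0.6882, -0.4150, 0.1441], [-0.2294, 0.0429, -0.9724]], R = [[4.3589, 0.6882, 2.9824], [0.0000, 3.6778, -1.3738], [0.0000, 0.0000, 3.3493]]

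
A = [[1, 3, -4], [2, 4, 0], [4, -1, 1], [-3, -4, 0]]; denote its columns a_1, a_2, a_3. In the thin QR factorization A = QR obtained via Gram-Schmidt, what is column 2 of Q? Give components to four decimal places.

q_2 = (0.4323, 0.4993, -0.6455, -0.3836)

a_1 = (1, 2, 4, -3); ‖a_1‖ = 5.4772, so q_1 = (0.1826, 0.3651, 0.7303, -0.5477).
q_1·a_2 = 0.1826·3 + 0.3651·4 + 0.7303·(-1) + (-0.5477)·(-4) = 3.4689.
u_2 = a_2 − 3.4689·q_1 = (2.3667, 2.7333, -3.5333, -2.1000).
‖u_2‖ = 5.4742, so q_2 = (0.4323, 0.4993, -0.6455, -0.3836).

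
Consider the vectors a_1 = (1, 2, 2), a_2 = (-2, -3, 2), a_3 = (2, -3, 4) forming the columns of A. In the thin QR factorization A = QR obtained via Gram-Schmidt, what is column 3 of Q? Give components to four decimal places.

a_1 = (1, 2, 2); ‖a_1‖ = 3.0000, so e_1 = (0.3333, 0.6667, 0.6667).
e_1·a_2 = 0.3333·(-2) + 0.6667·(-3) + 0.6667·2 = -1.3333.
u_2 = a_2 + 1.3333·e_1 = (-1.5556, -2.1111, 2.8889).
‖u_2‖ = 3.9016, so e_2 = (-0.3987, -0.5411, 0.7404).
e_1·a_3 = 0.3333·2 + 0.6667·(-3) + 0.6667·4 = 1.3333; e_2·a_3 = (-0.3987)·2 + (-0.5411)·(-3) + 0.7404·4 = 3.7877.
u_3 = a_3 − 1.3333·e_1 − 3.7877·e_2 = (3.0657, -1.8394, 0.3066).
‖u_3‖ = 3.5883, so e_3 = (0.8544, -0.5126, 0.0854).

e_3 = (0.8544, -0.5126, 0.0854)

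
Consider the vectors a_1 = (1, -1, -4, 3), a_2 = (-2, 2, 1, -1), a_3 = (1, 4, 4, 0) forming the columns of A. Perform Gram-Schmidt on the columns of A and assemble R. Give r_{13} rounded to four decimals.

r_{13} = -3.6566

e_1 = a_1/‖a_1‖ = (1, -1, -4, 3)/5.1962 = (0.1925, -0.1925, -0.7698, 0.5774).
r_{13} = e_1·a_3 = -3.6566.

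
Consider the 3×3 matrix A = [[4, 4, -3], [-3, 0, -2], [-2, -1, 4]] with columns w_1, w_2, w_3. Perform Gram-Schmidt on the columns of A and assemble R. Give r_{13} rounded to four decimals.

w_1 = (4, -3, -2); ‖w_1‖ = 5.3852, so e_1 = (0.7428, -0.5571, -0.3714).
r_{13} = e_1·w_3 = -2.5997.

r_{13} = -2.5997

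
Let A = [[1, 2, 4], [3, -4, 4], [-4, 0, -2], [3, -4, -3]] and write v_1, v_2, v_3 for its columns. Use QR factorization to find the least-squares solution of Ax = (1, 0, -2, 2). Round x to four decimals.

v_1 = (1, 3, -4, 3); ‖v_1‖ = 5.9161, so q_1 = (0.1690, 0.5071, -0.6761, 0.5071).
q_1·v_2 = 0.1690·2 + 0.5071·(-4) + (-0.6761)·0 + 0.5071·(-4) = -3.7187.
u_2 = v_2 + 3.7187·q_1 = (2.6286, -2.1143, -2.5143, -2.1143).
‖u_2‖ = 4.7087, so q_2 = (0.5582, -0.4490, -0.5340, -0.4490).
q_1·v_3 = 0.1690·4 + 0.5071·4 + (-0.6761)·(-2) + 0.5071·(-3) = 2.5355; q_2·v_3 = 0.5582·4 + (-0.4490)·4 + (-0.5340)·(-2) + (-0.4490)·(-3) = 2.8519.
u_3 = v_3 − 2.5355·q_1 − 2.8519·q_2 = (1.9794, 3.9948, 1.2371, -3.0052).
‖u_3‖ = 5.5171, so q_3 = (0.3588, 0.7241, 0.2242, -0.5447).
Qᵀb = (2.5355, 0.7281, -1.1791).
Back-substitute: x_3 = -1.1791/5.5171 = -0.2137.
x_2 = (0.7281 − 2.8519·(-0.2137))/4.7087 = 0.2841.
x_1 = (2.5355 + 3.7187·0.2841 − 2.5355·(-0.2137))/5.9161 = 0.6987.

x = (0.6987, 0.2841, -0.2137)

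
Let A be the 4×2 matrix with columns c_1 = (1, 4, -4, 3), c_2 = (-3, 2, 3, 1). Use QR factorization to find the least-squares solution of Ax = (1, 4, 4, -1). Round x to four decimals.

x = (0.0189, 0.6989)

e_1 = c_1/‖c_1‖ = (1, 4, -4, 3)/6.4807 = (0.1543, 0.6172, -0.6172, 0.4629).
r_{12} = e_1·c_2 = -0.6172.
u_2 = c_2 + 0.6172·e_1 = (-2.9048, 2.3810, 2.6190, 1.2857).
‖u_2‖ = 4.7559, so e_2 = (-0.6108, 0.5006, 0.5507, 0.2703).
Qᵀb = (-0.3086, 3.3242).
Back-substitute: x_2 = 3.3242/4.7559 = 0.6989.
x_1 = (-0.3086 + 0.6172·0.6989)/6.4807 = 0.0189.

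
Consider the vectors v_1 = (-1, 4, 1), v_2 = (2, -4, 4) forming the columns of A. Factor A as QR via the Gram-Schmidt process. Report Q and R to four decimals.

v_1 = (-1, 4, 1); ‖v_1‖ = 4.2426, so q_1 = (-0.2357, 0.9428, 0.2357).
q_1·v_2 = (-0.2357)·2 + 0.9428·(-4) + 0.2357·4 = -3.2998.
u_2 = v_2 + 3.2998·q_1 = (1.2222, -0.8889, 4.7778).
‖u_2‖ = 5.0111, so q_2 = (0.2439, -0.1774, 0.9534).

Q = [[-0.2357, 0.2439], [0.9428, -0.1774], [0.2357, 0.9534]], R = [[4.2426, -3.2998], [0.0000, 5.0111]]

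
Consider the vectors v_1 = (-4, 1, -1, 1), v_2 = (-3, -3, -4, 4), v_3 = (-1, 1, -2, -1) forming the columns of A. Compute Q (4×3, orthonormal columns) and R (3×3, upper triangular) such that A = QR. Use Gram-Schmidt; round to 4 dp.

e_1 = v_1/‖v_1‖ = (-4, 1, -1, 1)/4.3589 = (-0.9177, 0.2294, -0.2294, 0.2294).
r_{12} = e_1·v_2 = 3.9001.
u_2 = v_2 − 3.9001·e_1 = (0.5789, -3.8947, -3.1053, 3.1053).
‖u_2‖ = 5.8983, so e_2 = (0.0982, -0.6603, -0.5265, 0.5265).
r_{13} = e_1·v_3 = 1.3765; r_{23} = e_2·v_3 = -0.2320.
u_3 = v_3 − 1.3765·e_1 + 0.2320·e_2 = (0.2859, 0.5310, -1.8064, -1.1936).
‖u_3‖ = 2.2475, so e_3 = (0.1272, 0.2363, -0.8037, -0.5311).

Q = [[-0.9177, 0.0982, 0.1272], [0.2294, -0.6603, 0.2363], [-0.2294, -0.5265, -0.8037], [0.2294, 0.5265, -0.5311]], R = [[4.3589, 3.9001, 1.3765], [0.0000, 5.8983, -0.2320], [0.0000, 0.0000, 2.2475]]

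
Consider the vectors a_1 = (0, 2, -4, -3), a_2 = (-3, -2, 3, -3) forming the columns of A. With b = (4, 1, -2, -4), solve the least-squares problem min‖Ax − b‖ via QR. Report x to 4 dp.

e_1 = a_1/‖a_1‖ = (0, 2, -4, -3)/5.3852 = (0.0000, 0.3714, -0.7428, -0.5571).
r_{12} = e_1·a_2 = -1.2999.
u_2 = a_2 + 1.2999·e_1 = (-3.0000, -1.5172, 2.0345, -3.7241).
‖u_2‖ = 5.4139, so e_2 = (-0.5541, -0.2802, 0.3758, -0.6879).
Qᵀb = (4.0853, -0.4968).
Back-substitute: x_2 = -0.4968/5.4139 = -0.0918.
x_1 = (4.0853 + 1.2999·(-0.0918))/5.3852 = 0.7365.

x = (0.7365, -0.0918)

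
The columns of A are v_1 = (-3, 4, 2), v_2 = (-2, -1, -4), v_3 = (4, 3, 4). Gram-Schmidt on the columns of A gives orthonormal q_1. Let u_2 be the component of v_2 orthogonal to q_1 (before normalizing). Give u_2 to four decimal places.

q_1 = v_1/‖v_1‖ = (-3, 4, 2)/5.3852 = (-0.5571, 0.7428, 0.3714).
r_{12} = q_1·v_2 = -1.1142.
u_2 = v_2 + 1.1142·q_1 = (-2.6207, -0.1724, -3.5862).

u_2 = (-2.6207, -0.1724, -3.5862)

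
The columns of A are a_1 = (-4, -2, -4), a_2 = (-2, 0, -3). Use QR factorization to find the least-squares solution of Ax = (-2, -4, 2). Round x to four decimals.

a_1 = (-4, -2, -4); ‖a_1‖ = 6.0000, so e_1 = (-0.6667, -0.3333, -0.6667).
e_1·a_2 = (-0.6667)·(-2) + (-0.3333)·0 + (-0.6667)·(-3) = 3.3333.
u_2 = a_2 − 3.3333·e_1 = (0.2222, 1.1111, -0.7778).
‖u_2‖ = 1.3744, so e_2 = (0.1617, 0.8085, -0.5659).
Qᵀb = (1.3333, -4.6890).
Back-substitute: x_2 = -4.6890/1.3744 = -3.4118.
x_1 = (1.3333 − 3.3333·(-3.4118))/6.0000 = 2.1176.

x = (2.1176, -3.4118)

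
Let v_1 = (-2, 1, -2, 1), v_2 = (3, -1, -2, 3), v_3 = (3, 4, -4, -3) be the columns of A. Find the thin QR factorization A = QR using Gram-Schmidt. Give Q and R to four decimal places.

e_1 = v_1/‖v_1‖ = (-2, 1, -2, 1)/3.1623 = (-0.6325, 0.3162, -0.6325, 0.3162).
r_{12} = e_1·v_2 = 0.0000.
u_2 = v_2 − 0.0000·e_1 = (3.0000, -1.0000, -2.0000, 3.0000).
‖u_2‖ = 4.7958, so e_2 = (0.6255, -0.2085, -0.4170, 0.6255).
r_{13} = e_1·v_3 = 0.9487; r_{23} = e_2·v_3 = 0.8341.
u_3 = v_3 − 0.9487·e_1 − 0.8341·e_2 = (3.0783, 3.8739, -3.0522, -3.8217).
‖u_3‖ = 6.9573, so e_3 = (0.4424, 0.5568, -0.4387, -0.5493).

Q = [[-0.6325, 0.6255, 0.4424], [0.3162, -0.2085, 0.5568], [-0.6325, -0.4170, -0.4387], [0.3162, 0.6255, -0.5493]], R = [[3.1623, 0.0000, 0.9487], [0.0000, 4.7958, 0.8341], [0.0000, 0.0000, 6.9573]]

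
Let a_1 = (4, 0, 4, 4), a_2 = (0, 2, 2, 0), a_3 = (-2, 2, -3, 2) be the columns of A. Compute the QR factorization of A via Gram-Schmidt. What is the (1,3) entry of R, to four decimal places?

q_1 = a_1/‖a_1‖ = (4, 0, 4, 4)/6.9282 = (0.5774, 0.0000, 0.5774, 0.5774).
r_{13} = q_1·a_3 = -1.7321.

r_{13} = -1.7321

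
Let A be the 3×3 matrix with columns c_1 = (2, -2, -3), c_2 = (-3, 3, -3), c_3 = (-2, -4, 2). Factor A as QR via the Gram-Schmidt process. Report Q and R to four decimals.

c_1 = (2, -2, -3); ‖c_1‖ = 4.1231, so e_1 = (0.4851, -0.4851, -0.7276).
e_1·c_2 = 0.4851·(-3) + (-0.4851)·3 + (-0.7276)·(-3) = -0.7276.
u_2 = c_2 + 0.7276·e_1 = (-2.6471, 2.6471, -3.5294).
‖u_2‖ = 5.1450, so e_2 = (-0.5145, 0.5145, -0.6860).
e_1·c_3 = 0.4851·(-2) + (-0.4851)·(-4) + (-0.7276)·2 = -0.4851; e_2·c_3 = (-0.5145)·(-2) + 0.5145·(-4) + (-0.6860)·2 = -2.4010.
u_3 = c_3 + 0.4851·e_1 + 2.4010·e_2 = (-3.0000, -3.0000, 0.0000).
‖u_3‖ = 4.2426, so e_3 = (-0.7071, -0.7071, 0.0000).

Q = [[0.4851, -0.5145, -0.7071], [-0.4851, 0.5145, -0.7071], [-0.7276, -0.6860, 0.0000]], R = [[4.1231, -0.7276, -0.4851], [0.0000, 5.1450, -2.4010], [0.0000, 0.0000, 4.2426]]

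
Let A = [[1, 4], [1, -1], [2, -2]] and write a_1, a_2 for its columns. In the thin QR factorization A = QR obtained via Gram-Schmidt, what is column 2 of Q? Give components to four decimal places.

q_2 = (0.9129, -0.1826, -0.3651)

a_1 = (1, 1, 2); ‖a_1‖ = 2.4495, so q_1 = (0.4082, 0.4082, 0.8165).
q_1·a_2 = 0.4082·4 + 0.4082·(-1) + 0.8165·(-2) = -0.4082.
u_2 = a_2 + 0.4082·q_1 = (4.1667, -0.8333, -1.6667).
‖u_2‖ = 4.5644, so q_2 = (0.9129, -0.1826, -0.3651).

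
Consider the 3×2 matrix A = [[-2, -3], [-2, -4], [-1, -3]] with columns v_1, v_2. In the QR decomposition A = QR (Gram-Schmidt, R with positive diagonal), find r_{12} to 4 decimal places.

e_1 = v_1/‖v_1‖ = (-2, -2, -1)/3.0000 = (-0.6667, -0.6667, -0.3333).
r_{12} = e_1·v_2 = 5.6667.

r_{12} = 5.6667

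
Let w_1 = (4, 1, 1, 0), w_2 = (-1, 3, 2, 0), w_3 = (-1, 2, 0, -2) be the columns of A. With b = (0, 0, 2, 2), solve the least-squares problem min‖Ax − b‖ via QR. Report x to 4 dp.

e_1 = w_1/‖w_1‖ = (4, 1, 1, 0)/4.2426 = (0.9428, 0.2357, 0.2357, 0.0000).
r_{12} = e_1·w_2 = 0.2357.
u_2 = w_2 − 0.2357·e_1 = (-1.2222, 2.9444, 1.9444, 0.0000).
‖u_2‖ = 3.7342, so e_2 = (-0.3273, 0.7885, 0.5207, 0.0000).
r_{13} = e_1·w_3 = -0.4714; r_{23} = e_2·w_3 = 1.9043.
u_3 = w_3 + 0.4714·e_1 − 1.9043·e_2 = (0.0677, 0.6096, -0.8805, -2.0000).
‖u_3‖ = 2.2697, so e_3 = (0.0298, 0.2686, -0.3879, -0.8812).
Qᵀb = (0.4714, 1.0414, -2.5382).
Back-substitute: x_3 = -2.5382/2.2697 = -1.1183.
x_2 = (1.0414 − 1.9043·(-1.1183))/3.7342 = 0.8492.
x_1 = (0.4714 − 0.2357·0.8492 + 0.4714·(-1.1183))/4.2426 = -0.0603.

x = (-0.0603, 0.8492, -1.1183)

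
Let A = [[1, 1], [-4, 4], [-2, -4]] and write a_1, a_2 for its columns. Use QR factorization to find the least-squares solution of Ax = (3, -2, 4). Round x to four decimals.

x = (-0.0745, -0.6522)

a_1 = (1, -4, -2); ‖a_1‖ = 4.5826, so e_1 = (0.2182, -0.8729, -0.4364).
e_1·a_2 = 0.2182·1 + (-0.8729)·4 + (-0.4364)·(-4) = -1.5275.
u_2 = a_2 + 1.5275·e_1 = (1.3333, 2.6667, -4.6667).
‖u_2‖ = 5.5377, so e_2 = (0.2408, 0.4815, -0.8427).
Qᵀb = (0.6547, -3.6116).
Back-substitute: x_2 = -3.6116/5.5377 = -0.6522.
x_1 = (0.6547 + 1.5275·(-0.6522))/4.5826 = -0.0745.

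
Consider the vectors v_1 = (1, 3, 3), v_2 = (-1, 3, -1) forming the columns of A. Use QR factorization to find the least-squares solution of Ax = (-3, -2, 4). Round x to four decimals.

x = (0.3696, -0.8043)

v_1 = (1, 3, 3); ‖v_1‖ = 4.3589, so q_1 = (0.2294, 0.6882, 0.6882).
q_1·v_2 = 0.2294·(-1) + 0.6882·3 + 0.6882·(-1) = 1.1471.
u_2 = v_2 − 1.1471·q_1 = (-1.2632, 2.2105, -1.7895).
‖u_2‖ = 3.1119, so q_2 = (-0.4059, 0.7103, -0.5750).
Qᵀb = (0.6882, -2.5031).
Back-substitute: x_2 = -2.5031/3.1119 = -0.8043.
x_1 = (0.6882 − 1.1471·(-0.8043))/4.3589 = 0.3696.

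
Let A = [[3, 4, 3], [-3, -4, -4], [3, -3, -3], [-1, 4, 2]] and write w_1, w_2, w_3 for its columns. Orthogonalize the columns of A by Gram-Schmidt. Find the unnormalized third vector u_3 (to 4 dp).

e_1 = w_1/‖w_1‖ = (3, -3, 3, -1)/5.2915 = (0.5669, -0.5669, 0.5669, -0.1890).
r_{12} = e_1·w_2 = 2.0788.
u_2 = w_2 − 2.0788·e_1 = (2.8214, -2.8214, -4.1786, 4.3929).
‖u_2‖ = 7.2580, so e_2 = (0.3887, -0.3887, -0.5757, 0.6052).
r_{13} = e_1·w_3 = 1.8898; r_{23} = e_2·w_3 = 5.6588.
u_3 = w_3 − 1.8898·e_1 − 5.6588·e_2 = (-0.2712, -0.7288, -0.8136, -1.0678).

u_3 = (-0.2712, -0.7288, -0.8136, -1.0678)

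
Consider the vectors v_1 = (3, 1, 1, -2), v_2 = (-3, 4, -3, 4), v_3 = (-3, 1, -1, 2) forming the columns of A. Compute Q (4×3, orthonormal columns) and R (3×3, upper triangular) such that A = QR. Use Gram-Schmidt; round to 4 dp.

e_1 = v_1/‖v_1‖ = (3, 1, 1, -2)/3.8730 = (0.7746, 0.2582, 0.2582, -0.5164).
r_{12} = e_1·v_2 = -4.1312.
u_2 = v_2 + 4.1312·e_1 = (0.2000, 5.0667, -1.9333, 1.8667).
‖u_2‖ = 5.7388, so e_2 = (0.0349, 0.8829, -0.3369, 0.3253).
r_{13} = e_1·v_3 = -3.3566; r_{23} = e_2·v_3 = 1.7658.
u_3 = v_3 + 3.3566·e_1 − 1.7658·e_2 = (-0.4615, 0.3077, 0.4615, -0.3077).
‖u_3‖ = 0.7845, so e_3 = (-0.5883, 0.3922, 0.5883, -0.3922).

Q = [[0.7746, 0.0349, -0.5883], [0.2582, 0.8829, 0.3922], [0.2582, -0.3369, 0.5883], [-0.5164, 0.3253, -0.3922]], R = [[3.8730, -4.1312, -3.3566], [0.0000, 5.7388, 1.7658], [0.0000, 0.0000, 0.7845]]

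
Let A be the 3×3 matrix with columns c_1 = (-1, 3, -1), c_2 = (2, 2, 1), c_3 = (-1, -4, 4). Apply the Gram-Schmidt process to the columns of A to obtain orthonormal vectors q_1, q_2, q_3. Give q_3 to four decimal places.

q_3 = (-0.5270, 0.1054, 0.8433)

c_1 = (-1, 3, -1); ‖c_1‖ = 3.3166, so q_1 = (-0.3015, 0.9045, -0.3015).
q_1·c_2 = (-0.3015)·2 + 0.9045·2 + (-0.3015)·1 = 0.9045.
u_2 = c_2 − 0.9045·q_1 = (2.2727, 1.1818, 1.2727).
‖u_2‖ = 2.8604, so q_2 = (0.7946, 0.4132, 0.4449).
q_1·c_3 = (-0.3015)·(-1) + 0.9045·(-4) + (-0.3015)·4 = -4.5227; q_2·c_3 = 0.7946·(-1) + 0.4132·(-4) + 0.4449·4 = -0.6674.
u_3 = c_3 + 4.5227·q_1 + 0.6674·q_2 = (-1.8333, 0.3667, 2.9333).
‖u_3‖ = 3.4785, so q_3 = (-0.5270, 0.1054, 0.8433).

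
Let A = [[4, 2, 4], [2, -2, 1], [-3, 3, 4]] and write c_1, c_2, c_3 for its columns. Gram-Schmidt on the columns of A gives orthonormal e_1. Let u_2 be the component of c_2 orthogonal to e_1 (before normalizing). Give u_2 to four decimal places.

e_1 = c_1/‖c_1‖ = (4, 2, -3)/5.3852 = (0.7428, 0.3714, -0.5571).
r_{12} = e_1·c_2 = -0.9285.
u_2 = c_2 + 0.9285·e_1 = (2.6897, -1.6552, 2.4828).

u_2 = (2.6897, -1.6552, 2.4828)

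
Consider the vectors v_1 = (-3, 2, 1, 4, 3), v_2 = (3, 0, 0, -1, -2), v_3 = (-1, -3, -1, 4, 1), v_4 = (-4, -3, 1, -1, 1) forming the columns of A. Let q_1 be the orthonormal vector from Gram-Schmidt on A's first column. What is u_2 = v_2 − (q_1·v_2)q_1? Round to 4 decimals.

v_1 = (-3, 2, 1, 4, 3); ‖v_1‖ = 6.2450, so q_1 = (-0.4804, 0.3203, 0.1601, 0.6405, 0.4804).
q_1·v_2 = (-0.4804)·3 + 0.3203·0 + 0.1601·0 + 0.6405·(-1) + 0.4804·(-2) = -3.0424.
u_2 = v_2 + 3.0424·q_1 = (1.5385, 0.9744, 0.4872, 0.9487, -0.5385).

u_2 = (1.5385, 0.9744, 0.4872, 0.9487, -0.5385)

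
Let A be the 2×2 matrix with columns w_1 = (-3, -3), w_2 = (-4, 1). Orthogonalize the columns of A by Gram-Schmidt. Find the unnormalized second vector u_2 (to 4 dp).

u_2 = (-2.5000, 2.5000)

w_1 = (-3, -3); ‖w_1‖ = 4.2426, so q_1 = (-0.7071, -0.7071).
q_1·w_2 = (-0.7071)·(-4) + (-0.7071)·1 = 2.1213.
u_2 = w_2 − 2.1213·q_1 = (-2.5000, 2.5000).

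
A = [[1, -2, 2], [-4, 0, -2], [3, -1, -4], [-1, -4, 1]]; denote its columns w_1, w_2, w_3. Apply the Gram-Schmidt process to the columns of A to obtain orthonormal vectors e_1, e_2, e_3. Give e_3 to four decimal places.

w_1 = (1, -4, 3, -1); ‖w_1‖ = 5.1962, so e_1 = (0.1925, -0.7698, 0.5774, -0.1925).
e_1·w_2 = 0.1925·(-2) + (-0.7698)·0 + 0.5774·(-1) + (-0.1925)·(-4) = -0.1925.
u_2 = w_2 + 0.1925·e_1 = (-1.9630, -0.1481, -0.8889, -4.0370).
‖u_2‖ = 4.5785, so e_2 = (-0.4287, -0.0324, -0.1941, -0.8817).
e_1·w_3 = 0.1925·2 + (-0.7698)·(-2) + 0.5774·(-4) + (-0.1925)·1 = -0.5774; e_2·w_3 = (-0.4287)·2 + (-0.0324)·(-2) + (-0.1941)·(-4) + (-0.8817)·1 = -0.8979.
u_3 = w_3 + 0.5774·e_1 + 0.8979·e_2 = (1.7261, -2.4735, -3.8410, 0.0972).
‖u_3‖ = 4.8847, so e_3 = (0.3534, -0.5064, -0.7863, 0.0199).

e_3 = (0.3534, -0.5064, -0.7863, 0.0199)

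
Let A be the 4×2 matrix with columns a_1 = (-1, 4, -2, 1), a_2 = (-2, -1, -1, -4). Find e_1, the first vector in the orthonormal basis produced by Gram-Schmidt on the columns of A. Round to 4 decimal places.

a_1 = (-1, 4, -2, 1); ‖a_1‖ = 4.6904, so e_1 = (-0.2132, 0.8528, -0.4264, 0.2132).

e_1 = (-0.2132, 0.8528, -0.4264, 0.2132)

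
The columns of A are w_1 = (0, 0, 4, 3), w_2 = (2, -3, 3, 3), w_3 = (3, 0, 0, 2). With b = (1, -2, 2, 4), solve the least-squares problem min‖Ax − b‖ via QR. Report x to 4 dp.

w_1 = (0, 0, 4, 3); ‖w_1‖ = 5.0000, so e_1 = (0.0000, 0.0000, 0.8000, 0.6000).
e_1·w_2 = 0.0000·2 + 0.0000·(-3) + 0.8000·3 + 0.6000·3 = 4.2000.
u_2 = w_2 − 4.2000·e_1 = (2.0000, -3.0000, -0.3600, 0.4800).
‖u_2‖ = 3.6551, so e_2 = (0.5472, -0.8208, -0.0985, 0.1313).
e_1·w_3 = 0.0000·3 + 0.0000·0 + 0.8000·0 + 0.6000·2 = 1.2000; e_2·w_3 = 0.5472·3 + (-0.8208)·0 + (-0.0985)·0 + 0.1313·2 = 1.9042.
u_3 = w_3 − 1.2000·e_1 − 1.9042·e_2 = (1.9581, 1.5629, -0.7725, 1.0299).
‖u_3‖ = 2.8168, so e_3 = (0.6952, 0.5548, -0.2742, 0.3656).
Qᵀb = (4.0000, 2.5170, 0.4996).
Back-substitute: x_3 = 0.4996/2.8168 = 0.1774.
x_2 = (2.5170 − 1.9042·0.1774)/3.6551 = 0.5962.
x_1 = (4.0000 − 4.2000·0.5962 − 1.2000·0.1774)/5.0000 = 0.2566.

x = (0.2566, 0.5962, 0.1774)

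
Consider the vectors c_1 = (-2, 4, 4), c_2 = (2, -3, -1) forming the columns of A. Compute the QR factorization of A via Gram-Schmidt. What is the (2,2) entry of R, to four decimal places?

r_{22} = 1.6997

q_1 = c_1/‖c_1‖ = (-2, 4, 4)/6.0000 = (-0.3333, 0.6667, 0.6667).
r_{12} = q_1·c_2 = -3.3333.
u_2 = c_2 + 3.3333·q_1 = (0.8889, -0.7778, 1.2222).
r_{22} = ‖u_2‖ = 1.6997.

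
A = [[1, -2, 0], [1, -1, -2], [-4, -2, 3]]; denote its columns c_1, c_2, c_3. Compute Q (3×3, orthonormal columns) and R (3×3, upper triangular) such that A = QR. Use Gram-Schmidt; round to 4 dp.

c_1 = (1, 1, -4); ‖c_1‖ = 4.2426, so e_1 = (0.2357, 0.2357, -0.9428).
e_1·c_2 = 0.2357·(-2) + 0.2357·(-1) + (-0.9428)·(-2) = 1.1785.
u_2 = c_2 − 1.1785·e_1 = (-2.2778, -1.2778, -0.8889).
‖u_2‖ = 2.7588, so e_2 = (-0.8256, -0.4632, -0.3222).
e_1·c_3 = 0.2357·0 + 0.2357·(-2) + (-0.9428)·3 = -3.2998; e_2·c_3 = (-0.8256)·0 + (-0.4632)·(-2) + (-0.3222)·3 = -0.0403.
u_3 = c_3 + 3.2998·e_1 + 0.0403·e_2 = (0.7445, -1.2409, -0.1241).
‖u_3‖ = 1.4524, so e_3 = (0.5126, -0.8544, -0.0854).

Q = [[0.2357, -0.8256, 0.5126], [0.2357, -0.4632, -0.8544], [-0.9428, -0.3222, -0.0854]], R = [[4.2426, 1.1785, -3.2998], [0.0000, 2.7588, -0.0403], [0.0000, 0.0000, 1.4524]]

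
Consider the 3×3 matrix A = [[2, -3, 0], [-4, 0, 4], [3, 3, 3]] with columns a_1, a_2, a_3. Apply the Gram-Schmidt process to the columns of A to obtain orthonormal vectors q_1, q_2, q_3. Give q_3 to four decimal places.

q_1 = a_1/‖a_1‖ = (2, -4, 3)/5.3852 = (0.3714, -0.7428, 0.5571).
r_{12} = q_1·a_2 = 0.5571.
u_2 = a_2 − 0.5571·q_1 = (-3.2069, 0.4138, 2.6897).
‖u_2‖ = 4.2059, so q_2 = (-0.7625, 0.0984, 0.6395).
r_{13} = q_1·a_3 = -1.2999; r_{23} = q_2·a_3 = 2.3120.
u_3 = a_3 + 1.2999·q_1 − 2.3120·q_2 = (2.2456, 2.8070, 2.2456).
‖u_3‖ = 4.2385, so q_3 = (0.5298, 0.6623, 0.5298).

q_3 = (0.5298, 0.6623, 0.5298)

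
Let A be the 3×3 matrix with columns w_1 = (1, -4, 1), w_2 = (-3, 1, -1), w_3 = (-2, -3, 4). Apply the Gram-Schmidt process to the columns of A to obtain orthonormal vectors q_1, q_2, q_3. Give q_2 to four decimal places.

q_2 = (-0.9366, -0.2851, -0.2036)

w_1 = (1, -4, 1); ‖w_1‖ = 4.2426, so q_1 = (0.2357, -0.9428, 0.2357).
q_1·w_2 = 0.2357·(-3) + (-0.9428)·1 + 0.2357·(-1) = -1.8856.
u_2 = w_2 + 1.8856·q_1 = (-2.5556, -0.7778, -0.5556).
‖u_2‖ = 2.7285, so q_2 = (-0.9366, -0.2851, -0.2036).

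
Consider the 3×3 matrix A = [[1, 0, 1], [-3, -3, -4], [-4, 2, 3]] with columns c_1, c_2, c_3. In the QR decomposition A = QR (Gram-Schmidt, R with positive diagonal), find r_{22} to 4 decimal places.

c_1 = (1, -3, -4); ‖c_1‖ = 5.0990, so q_1 = (0.1961, -0.5883, -0.7845).
q_1·c_2 = 0.1961·0 + (-0.5883)·(-3) + (-0.7845)·2 = 0.1961.
u_2 = c_2 − 0.1961·q_1 = (-0.0385, -2.8846, 2.1538).
r_{22} = ‖u_2‖ = 3.6002.

r_{22} = 3.6002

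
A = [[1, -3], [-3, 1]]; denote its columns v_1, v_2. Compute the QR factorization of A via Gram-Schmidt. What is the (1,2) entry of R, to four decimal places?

v_1 = (1, -3); ‖v_1‖ = 3.1623, so e_1 = (0.3162, -0.9487).
r_{12} = e_1·v_2 = -1.8974.

r_{12} = -1.8974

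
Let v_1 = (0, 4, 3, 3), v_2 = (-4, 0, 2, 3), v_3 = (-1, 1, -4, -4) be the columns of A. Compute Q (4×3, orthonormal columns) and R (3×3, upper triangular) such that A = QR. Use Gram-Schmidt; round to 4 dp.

Q = [[0.0000, -0.8455, -0.5112], [0.6860, -0.3730, 0.6242], [0.5145, 0.1430, -0.4521], [0.5145, 0.3544, -0.3803]], R = [[5.8310, 2.5725, -3.4300], [0.0000, 4.7310, -1.5169], [0.0000, 0.0000, 4.4648]]

q_1 = v_1/‖v_1‖ = (0, 4, 3, 3)/5.8310 = (0.0000, 0.6860, 0.5145, 0.5145).
r_{12} = q_1·v_2 = 2.5725.
u_2 = v_2 − 2.5725·q_1 = (-4.0000, -1.7647, 0.6765, 1.6765).
‖u_2‖ = 4.7310, so q_2 = (-0.8455, -0.3730, 0.1430, 0.3544).
r_{13} = q_1·v_3 = -3.4300; r_{23} = q_2·v_3 = -1.5169.
u_3 = v_3 + 3.4300·q_1 + 1.5169·q_2 = (-2.2825, 2.7871, -2.0184, -1.6978).
‖u_3‖ = 4.4648, so q_3 = (-0.5112, 0.6242, -0.4521, -0.3803).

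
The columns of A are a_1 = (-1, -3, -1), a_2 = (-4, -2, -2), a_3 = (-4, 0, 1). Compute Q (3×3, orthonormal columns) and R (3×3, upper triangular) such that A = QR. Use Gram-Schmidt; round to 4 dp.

a_1 = (-1, -3, -1); ‖a_1‖ = 3.3166, so e_1 = (-0.3015, -0.9045, -0.3015).
e_1·a_2 = (-0.3015)·(-4) + (-0.9045)·(-2) + (-0.3015)·(-2) = 3.6181.
u_2 = a_2 − 3.6181·e_1 = (-2.9091, 1.2727, -0.9091).
‖u_2‖ = 3.3029, so e_2 = (-0.8808, 0.3853, -0.2752).
e_1·a_3 = (-0.3015)·(-4) + (-0.9045)·0 + (-0.3015)·1 = 0.9045; e_2·a_3 = (-0.8808)·(-4) + 0.3853·0 + (-0.2752)·1 = 3.2478.
u_3 = a_3 − 0.9045·e_1 − 3.2478·e_2 = (-0.8667, -0.4333, 2.1667).
‖u_3‖ = 2.3735, so e_3 = (-0.3651, -0.1826, 0.9129).

Q = [[-0.3015, -0.8808, -0.3651], [-0.9045, 0.3853, -0.1826], [-0.3015, -0.2752, 0.9129]], R = [[3.3166, 3.6181, 0.9045], [0.0000, 3.3029, 3.2478], [0.0000, 0.0000, 2.3735]]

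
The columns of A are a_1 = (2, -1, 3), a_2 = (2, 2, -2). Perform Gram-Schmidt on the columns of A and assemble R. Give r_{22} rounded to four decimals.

e_1 = a_1/‖a_1‖ = (2, -1, 3)/3.7417 = (0.5345, -0.2673, 0.8018).
r_{12} = e_1·a_2 = -1.0690.
u_2 = a_2 + 1.0690·e_1 = (2.5714, 1.7143, -1.1429).
r_{22} = ‖u_2‖ = 3.2950.

r_{22} = 3.2950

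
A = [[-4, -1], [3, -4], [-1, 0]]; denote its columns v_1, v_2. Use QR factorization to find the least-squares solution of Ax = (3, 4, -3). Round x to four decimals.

x = (-0.2672, -1.2434)

v_1 = (-4, 3, -1); ‖v_1‖ = 5.0990, so e_1 = (-0.7845, 0.5883, -0.1961).
e_1·v_2 = (-0.7845)·(-1) + 0.5883·(-4) + (-0.1961)·0 = -1.5689.
u_2 = v_2 + 1.5689·e_1 = (-2.2308, -3.0769, -0.3077).
‖u_2‖ = 3.8129, so e_2 = (-0.5851, -0.8070, -0.0807).
Qᵀb = (0.5883, -4.7409).
Back-substitute: x_2 = -4.7409/3.8129 = -1.2434.
x_1 = (0.5883 + 1.5689·(-1.2434))/5.0990 = -0.2672.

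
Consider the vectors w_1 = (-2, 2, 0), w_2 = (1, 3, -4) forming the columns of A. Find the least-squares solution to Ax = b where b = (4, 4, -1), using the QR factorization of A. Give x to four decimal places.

w_1 = (-2, 2, 0); ‖w_1‖ = 2.8284, so e_1 = (-0.7071, 0.7071, 0.0000).
e_1·w_2 = (-0.7071)·1 + 0.7071·3 + 0.0000·(-4) = 1.4142.
u_2 = w_2 − 1.4142·e_1 = (2.0000, 2.0000, -4.0000).
‖u_2‖ = 4.8990, so e_2 = (0.4082, 0.4082, -0.8165).
Qᵀb = (0.0000, 4.0825).
Back-substitute: x_2 = 4.0825/4.8990 = 0.8333.
x_1 = (0.0000 − 1.4142·0.8333)/2.8284 = -0.4167.

x = (-0.4167, 0.8333)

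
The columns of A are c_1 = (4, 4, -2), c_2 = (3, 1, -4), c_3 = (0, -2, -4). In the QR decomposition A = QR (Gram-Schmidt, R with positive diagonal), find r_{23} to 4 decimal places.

c_1 = (4, 4, -2); ‖c_1‖ = 6.0000, so q_1 = (0.6667, 0.6667, -0.3333).
q_1·c_2 = 0.6667·3 + 0.6667·1 + (-0.3333)·(-4) = 4.0000.
u_2 = c_2 − 4.0000·q_1 = (0.3333, -1.6667, -2.6667).
‖u_2‖ = 3.1623, so q_2 = (0.1054, -0.5270, -0.8433).
r_{23} = q_2·c_3 = 4.4272.

r_{23} = 4.4272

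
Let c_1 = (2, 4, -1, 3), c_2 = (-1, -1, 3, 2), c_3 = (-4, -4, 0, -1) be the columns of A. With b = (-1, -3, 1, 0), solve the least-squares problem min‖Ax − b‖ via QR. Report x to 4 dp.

x = (-0.3231, 0.3385, 0.1590)

c_1 = (2, 4, -1, 3); ‖c_1‖ = 5.4772, so q_1 = (0.3651, 0.7303, -0.1826, 0.5477).
q_1·c_2 = 0.3651·(-1) + 0.7303·(-1) + (-0.1826)·3 + 0.5477·2 = -0.5477.
u_2 = c_2 + 0.5477·q_1 = (-0.8000, -0.6000, 2.9000, 2.3000).
‖u_2‖ = 3.8341, so q_2 = (-0.2087, -0.1565, 0.7564, 0.5999).
q_1·c_3 = 0.3651·(-4) + 0.7303·(-4) + (-0.1826)·0 + 0.5477·(-1) = -4.9295; q_2·c_3 = (-0.2087)·(-4) + (-0.1565)·(-4) + 0.7564·0 + 0.5999·(-1) = 0.8607.
u_3 = c_3 + 4.9295·q_1 − 0.8607·q_2 = (-2.0204, -0.2653, -1.5510, 1.1837).
‖u_3‖ = 2.8212, so q_3 = (-0.7162, -0.0940, -0.5498, 0.4196).
Qᵀb = (-2.7386, 1.4345, 0.4485).
Back-substitute: x_3 = 0.4485/2.8212 = 0.1590.
x_2 = (1.4345 − 0.8607·0.1590)/3.8341 = 0.3385.
x_1 = (-2.7386 + 0.5477·0.3385 + 4.9295·0.1590)/5.4772 = -0.3231.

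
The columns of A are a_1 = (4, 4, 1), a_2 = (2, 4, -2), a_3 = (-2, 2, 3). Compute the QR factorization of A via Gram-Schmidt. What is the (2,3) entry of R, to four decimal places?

r_{23} = -1.3093

a_1 = (4, 4, 1); ‖a_1‖ = 5.7446, so q_1 = (0.6963, 0.6963, 0.1741).
q_1·a_2 = 0.6963·2 + 0.6963·4 + 0.1741·(-2) = 3.8297.
u_2 = a_2 − 3.8297·q_1 = (-0.6667, 1.3333, -2.6667).
‖u_2‖ = 3.0551, so q_2 = (-0.2182, 0.4364, -0.8729).
r_{23} = q_2·a_3 = -1.3093.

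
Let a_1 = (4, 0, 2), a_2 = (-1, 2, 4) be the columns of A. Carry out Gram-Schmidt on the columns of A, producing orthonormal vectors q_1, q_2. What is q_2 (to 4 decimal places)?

q_2 = (-0.4005, 0.4450, 0.8010)

a_1 = (4, 0, 2); ‖a_1‖ = 4.4721, so q_1 = (0.8944, 0.0000, 0.4472).
q_1·a_2 = 0.8944·(-1) + 0.0000·2 + 0.4472·4 = 0.8944.
u_2 = a_2 − 0.8944·q_1 = (-1.8000, 2.0000, 3.6000).
‖u_2‖ = 4.4944, so q_2 = (-0.4005, 0.4450, 0.8010).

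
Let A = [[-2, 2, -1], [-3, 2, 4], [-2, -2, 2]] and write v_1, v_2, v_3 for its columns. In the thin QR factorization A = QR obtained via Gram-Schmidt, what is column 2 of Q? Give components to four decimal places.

e_1 = v_1/‖v_1‖ = (-2, -3, -2)/4.1231 = (-0.4851, -0.7276, -0.4851).
r_{12} = e_1·v_2 = -1.4552.
u_2 = v_2 + 1.4552·e_1 = (1.2941, 0.9412, -2.7059).
‖u_2‖ = 3.1436, so e_2 = (0.4117, 0.2994, -0.8608).

e_2 = (0.4117, 0.2994, -0.8608)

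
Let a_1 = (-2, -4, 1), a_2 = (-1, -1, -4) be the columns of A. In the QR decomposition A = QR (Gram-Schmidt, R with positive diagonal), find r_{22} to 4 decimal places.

a_1 = (-2, -4, 1); ‖a_1‖ = 4.5826, so e_1 = (-0.4364, -0.8729, 0.2182).
e_1·a_2 = (-0.4364)·(-1) + (-0.8729)·(-1) + 0.2182·(-4) = 0.4364.
u_2 = a_2 − 0.4364·e_1 = (-0.8095, -0.6190, -4.0952).
r_{22} = ‖u_2‖ = 4.2201.

r_{22} = 4.2201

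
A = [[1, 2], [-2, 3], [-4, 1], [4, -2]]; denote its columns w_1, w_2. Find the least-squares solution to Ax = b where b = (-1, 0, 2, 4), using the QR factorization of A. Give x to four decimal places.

x = (-0.0049, -0.4488)

w_1 = (1, -2, -4, 4); ‖w_1‖ = 6.0828, so e_1 = (0.1644, -0.3288, -0.6576, 0.6576).
e_1·w_2 = 0.1644·2 + (-0.3288)·3 + (-0.6576)·1 + 0.6576·(-2) = -2.6304.
u_2 = w_2 + 2.6304·e_1 = (2.4324, 2.1351, -0.7297, -0.2703).
‖u_2‖ = 3.3288, so e_2 = (0.7307, 0.6414, -0.2192, -0.0812).
Qᵀb = (1.1508, -1.4939).
Back-substitute: x_2 = -1.4939/3.3288 = -0.4488.
x_1 = (1.1508 + 2.6304·(-0.4488))/6.0828 = -0.0049.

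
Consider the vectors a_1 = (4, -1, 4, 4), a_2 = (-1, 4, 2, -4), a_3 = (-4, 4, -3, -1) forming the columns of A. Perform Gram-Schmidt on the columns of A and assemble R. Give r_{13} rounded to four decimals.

q_1 = a_1/‖a_1‖ = (4, -1, 4, 4)/7.0000 = (0.5714, -0.1429, 0.5714, 0.5714).
r_{13} = q_1·a_3 = -5.1429.

r_{13} = -5.1429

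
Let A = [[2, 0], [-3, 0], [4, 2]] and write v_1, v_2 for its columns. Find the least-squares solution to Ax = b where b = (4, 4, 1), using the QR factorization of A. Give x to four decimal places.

v_1 = (2, -3, 4); ‖v_1‖ = 5.3852, so q_1 = (0.3714, -0.5571, 0.7428).
q_1·v_2 = 0.3714·0 + (-0.5571)·0 + 0.7428·2 = 1.4856.
u_2 = v_2 − 1.4856·q_1 = (-0.5517, 0.8276, 0.8966).
‖u_2‖ = 1.3391, so q_2 = (-0.4120, 0.6180, 0.6695).
Qᵀb = (0.0000, 1.4936).
Back-substitute: x_2 = 1.4936/1.3391 = 1.1154.
x_1 = (0.0000 − 1.4856·1.1154)/5.3852 = -0.3077.

x = (-0.3077, 1.1154)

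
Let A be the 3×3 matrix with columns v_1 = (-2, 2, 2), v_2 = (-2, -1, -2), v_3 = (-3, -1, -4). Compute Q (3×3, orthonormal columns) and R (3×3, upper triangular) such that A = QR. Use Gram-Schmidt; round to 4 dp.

v_1 = (-2, 2, 2); ‖v_1‖ = 3.4641, so q_1 = (-0.5774, 0.5774, 0.5774).
q_1·v_2 = (-0.5774)·(-2) + 0.5774·(-1) + 0.5774·(-2) = -0.5774.
u_2 = v_2 + 0.5774·q_1 = (-2.3333, -0.6667, -1.6667).
‖u_2‖ = 2.9439, so q_2 = (-0.7926, -0.2265, -0.5661).
q_1·v_3 = (-0.5774)·(-3) + 0.5774·(-1) + 0.5774·(-4) = -1.1547; q_2·v_3 = (-0.7926)·(-3) + (-0.2265)·(-1) + (-0.5661)·(-4) = 4.8688.
u_3 = v_3 + 1.1547·q_1 − 4.8688·q_2 = (0.1923, 0.7692, -0.5769).
‖u_3‖ = 0.9806, so q_3 = (0.1961, 0.7845, -0.5883).

Q = [[-0.5774, -0.7926, 0.1961], [0.5774, -0.2265, 0.7845], [0.5774, -0.5661, -0.5883]], R = [[3.4641, -0.5774, -1.1547], [0.0000, 2.9439, 4.8688], [0.0000, 0.0000, 0.9806]]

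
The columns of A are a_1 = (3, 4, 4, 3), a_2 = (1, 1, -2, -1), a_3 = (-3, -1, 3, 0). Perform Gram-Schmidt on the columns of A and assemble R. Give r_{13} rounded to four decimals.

r_{13} = -0.1414

q_1 = a_1/‖a_1‖ = (3, 4, 4, 3)/7.0711 = (0.4243, 0.5657, 0.5657, 0.4243).
r_{13} = q_1·a_3 = -0.1414.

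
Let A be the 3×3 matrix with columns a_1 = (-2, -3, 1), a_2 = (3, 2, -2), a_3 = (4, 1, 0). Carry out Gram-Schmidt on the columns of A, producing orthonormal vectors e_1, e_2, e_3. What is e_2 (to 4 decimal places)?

a_1 = (-2, -3, 1); ‖a_1‖ = 3.7417, so e_1 = (-0.5345, -0.8018, 0.2673).
e_1·a_2 = (-0.5345)·3 + (-0.8018)·2 + 0.2673·(-2) = -3.7417.
u_2 = a_2 + 3.7417·e_1 = (1.0000, -1.0000, -1.0000).
‖u_2‖ = 1.7321, so e_2 = (0.5774, -0.5774, -0.5774).

e_2 = (0.5774, -0.5774, -0.5774)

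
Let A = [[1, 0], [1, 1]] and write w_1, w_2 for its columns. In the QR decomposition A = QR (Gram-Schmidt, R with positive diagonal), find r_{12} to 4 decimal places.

r_{12} = 0.7071

w_1 = (1, 1); ‖w_1‖ = 1.4142, so e_1 = (0.7071, 0.7071).
r_{12} = e_1·w_2 = 0.7071.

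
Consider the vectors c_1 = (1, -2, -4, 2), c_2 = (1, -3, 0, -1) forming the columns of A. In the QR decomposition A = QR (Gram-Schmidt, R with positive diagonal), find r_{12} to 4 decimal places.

c_1 = (1, -2, -4, 2); ‖c_1‖ = 5.0000, so e_1 = (0.2000, -0.4000, -0.8000, 0.4000).
r_{12} = e_1·c_2 = 1.0000.

r_{12} = 1.0000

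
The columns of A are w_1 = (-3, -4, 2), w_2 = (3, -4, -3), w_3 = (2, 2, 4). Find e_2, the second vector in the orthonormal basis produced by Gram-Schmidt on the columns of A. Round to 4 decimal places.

e_1 = w_1/‖w_1‖ = (-3, -4, 2)/5.3852 = (-0.5571, -0.7428, 0.3714).
r_{12} = e_1·w_2 = 0.1857.
u_2 = w_2 − 0.1857·e_1 = (3.1034, -3.8621, -3.0690).
‖u_2‖ = 5.8280, so e_2 = (0.5325, -0.6627, -0.5266).

e_2 = (0.5325, -0.6627, -0.5266)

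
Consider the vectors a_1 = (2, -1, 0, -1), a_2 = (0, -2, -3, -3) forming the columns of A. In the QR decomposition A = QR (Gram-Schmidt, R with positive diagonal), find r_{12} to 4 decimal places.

a_1 = (2, -1, 0, -1); ‖a_1‖ = 2.4495, so q_1 = (0.8165, -0.4082, 0.0000, -0.4082).
r_{12} = q_1·a_2 = 2.0412.

r_{12} = 2.0412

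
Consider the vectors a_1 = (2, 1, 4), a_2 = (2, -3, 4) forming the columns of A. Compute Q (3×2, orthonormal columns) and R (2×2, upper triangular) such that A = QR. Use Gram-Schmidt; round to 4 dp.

Q = [[0.4364, 0.0976], [0.2182, -0.9759], [0.8729, 0.1952]], R = [[4.5826, 3.7097], [0.0000, 3.9036]]

a_1 = (2, 1, 4); ‖a_1‖ = 4.5826, so q_1 = (0.4364, 0.2182, 0.8729).
q_1·a_2 = 0.4364·2 + 0.2182·(-3) + 0.8729·4 = 3.7097.
u_2 = a_2 − 3.7097·q_1 = (0.3810, -3.8095, 0.7619).
‖u_2‖ = 3.9036, so q_2 = (0.0976, -0.9759, 0.1952).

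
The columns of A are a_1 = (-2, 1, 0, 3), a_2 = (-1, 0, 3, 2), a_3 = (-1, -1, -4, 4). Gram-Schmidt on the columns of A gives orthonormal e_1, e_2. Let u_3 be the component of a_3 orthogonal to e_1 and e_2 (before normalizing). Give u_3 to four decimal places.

u_3 = (1.0152, -2.5606, -0.6818, 1.5303)

a_1 = (-2, 1, 0, 3); ‖a_1‖ = 3.7417, so e_1 = (-0.5345, 0.2673, 0.0000, 0.8018).
e_1·a_2 = (-0.5345)·(-1) + 0.2673·0 + 0.0000·3 + 0.8018·2 = 2.1381.
u_2 = a_2 − 2.1381·e_1 = (0.1429, -0.5714, 3.0000, 0.2857).
‖u_2‖ = 3.0706, so e_2 = (0.0465, -0.1861, 0.9770, 0.0930).
e_1·a_3 = (-0.5345)·(-1) + 0.2673·(-1) + 0.0000·(-4) + 0.8018·4 = 3.4744; e_2·a_3 = 0.0465·(-1) + (-0.1861)·(-1) + 0.9770·(-4) + 0.0930·4 = -3.3963.
u_3 = a_3 − 3.4744·e_1 + 3.3963·e_2 = (1.0152, -2.5606, -0.6818, 1.5303).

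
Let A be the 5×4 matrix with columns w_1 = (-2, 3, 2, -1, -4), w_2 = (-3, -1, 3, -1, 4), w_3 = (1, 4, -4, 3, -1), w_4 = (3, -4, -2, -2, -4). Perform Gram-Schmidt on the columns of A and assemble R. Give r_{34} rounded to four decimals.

w_1 = (-2, 3, 2, -1, -4); ‖w_1‖ = 5.8310, so e_1 = (-0.3430, 0.5145, 0.3430, -0.1715, -0.6860).
e_1·w_2 = (-0.3430)·(-3) + 0.5145·(-1) + 0.3430·3 + (-0.1715)·(-1) + (-0.6860)·4 = -1.0290.
u_2 = w_2 + 1.0290·e_1 = (-3.3529, -0.4706, 3.3529, -1.1765, 3.2941).
‖u_2‖ = 5.9111, so e_2 = (-0.5672, -0.0796, 0.5672, -0.1990, 0.5573).
e_1·w_3 = (-0.3430)·1 + 0.5145·4 + 0.3430·(-4) + (-0.1715)·3 + (-0.6860)·(-1) = 0.5145; e_2·w_3 = (-0.5672)·1 + (-0.0796)·4 + 0.5672·(-4) + (-0.1990)·3 + 0.5573·(-1) = -4.3089.
u_3 = w_3 − 0.5145·e_1 + 4.3089·e_2 = (-1.2677, 3.3923, -1.7323, 2.2306, 1.7542).
‖u_3‖ = 4.9161, so e_3 = (-0.2579, 0.6900, -0.3524, 0.4537, 0.3568).
r_{34} = e_3·w_4 = -5.1637.

r_{34} = -5.1637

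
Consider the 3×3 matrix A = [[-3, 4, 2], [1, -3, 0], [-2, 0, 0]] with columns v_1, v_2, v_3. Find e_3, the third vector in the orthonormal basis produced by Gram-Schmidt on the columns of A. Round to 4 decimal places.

e_3 = (0.5367, 0.7155, -0.4472)

v_1 = (-3, 1, -2); ‖v_1‖ = 3.7417, so e_1 = (-0.8018, 0.2673, -0.5345).
e_1·v_2 = (-0.8018)·4 + 0.2673·(-3) + (-0.5345)·0 = -4.0089.
u_2 = v_2 + 4.0089·e_1 = (0.7857, -1.9286, -2.1429).
‖u_2‖ = 2.9881, so e_2 = (0.2630, -0.6454, -0.7171).
e_1·v_3 = (-0.8018)·2 + 0.2673·0 + (-0.5345)·0 = -1.6036; e_2·v_3 = 0.2630·2 + (-0.6454)·0 + (-0.7171)·0 = 0.5259.
u_3 = v_3 + 1.6036·e_1 − 0.5259·e_2 = (0.5760, 0.7680, -0.4800).
‖u_3‖ = 1.0733, so e_3 = (0.5367, 0.7155, -0.4472).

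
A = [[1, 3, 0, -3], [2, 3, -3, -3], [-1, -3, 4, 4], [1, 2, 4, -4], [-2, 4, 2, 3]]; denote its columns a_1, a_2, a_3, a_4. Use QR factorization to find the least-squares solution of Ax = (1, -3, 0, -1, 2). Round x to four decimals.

x = (-2.1341, -0.0457, -0.0936, -0.5571)

a_1 = (1, 2, -1, 1, -2); ‖a_1‖ = 3.3166, so e_1 = (0.3015, 0.6030, -0.3015, 0.3015, -0.6030).
e_1·a_2 = 0.3015·3 + 0.6030·3 + (-0.3015)·(-3) + 0.3015·2 + (-0.6030)·4 = 1.8091.
u_2 = a_2 − 1.8091·e_1 = (2.4545, 1.9091, -2.4545, 1.4545, 5.0909).
‖u_2‖ = 6.6127, so e_2 = (0.3712, 0.2887, -0.3712, 0.2200, 0.7699).
e_1·a_3 = 0.3015·0 + 0.6030·(-3) + (-0.3015)·4 + 0.3015·4 + (-0.6030)·2 = -3.0151; e_2·a_3 = 0.3712·0 + 0.2887·(-3) + (-0.3712)·4 + 0.2200·4 + 0.7699·2 = 0.0687.
u_3 = a_3 + 3.0151·e_1 − 0.0687·e_2 = (0.8836, -1.2017, 3.1164, 4.8940, 0.1289).
‖u_3‖ = 5.9920, so e_3 = (0.1475, -0.2005, 0.5201, 0.8167, 0.0215).
e_1·a_4 = 0.3015·(-3) + 0.6030·(-3) + (-0.3015)·4 + 0.3015·(-4) + (-0.6030)·3 = -6.9348; e_2·a_4 = 0.3712·(-3) + 0.2887·(-3) + (-0.3712)·4 + 0.2200·(-4) + 0.7699·3 = -2.0347; e_3·a_4 = 0.1475·(-3) + (-0.2005)·(-3) + 0.5201·4 + 0.8167·(-4) + 0.0215·3 = -0.9628.
u_4 = a_4 + 6.9348·e_1 + 2.0347·e_2 + 0.9628·e_3 = (-0.0119, 1.5761, 1.6546, -0.6752, 0.4053).
‖u_4‖ = 2.4171, so e_4 = (-0.0049, 0.6521, 0.6846, -0.2793, 0.1677).
Qᵀb = (-3.0151, 0.8249, -0.0246, -1.3465).
Back-substitute: x_4 = -1.3465/2.4171 = -0.5571.
x_3 = (-0.0246 + 0.9628·(-0.5571))/5.9920 = -0.0936.
x_2 = (0.8249 − 0.0687·(-0.0936) + 2.0347·(-0.5571))/6.6127 = -0.0457.
x_1 = (-3.0151 − 1.8091·(-0.0457) + 3.0151·(-0.0936) + 6.9348·(-0.5571))/3.3166 = -2.1341.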